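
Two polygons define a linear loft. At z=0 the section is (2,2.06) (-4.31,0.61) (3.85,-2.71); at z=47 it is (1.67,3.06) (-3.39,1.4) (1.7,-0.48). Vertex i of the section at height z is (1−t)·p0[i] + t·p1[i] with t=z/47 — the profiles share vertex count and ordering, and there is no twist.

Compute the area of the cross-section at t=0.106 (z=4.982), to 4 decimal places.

Area at t=0.106: 15.5505

Cross-section at t=0.106: each vertex is (1-t)·p0[i] + t·p1[i].
  v1: (1-0.106)·(2,2.06) + 0.106·(1.67,3.06) = (1.9650,2.1660)
  v2: (1-0.106)·(-4.31,0.61) + 0.106·(-3.39,1.4) = (-4.2125,0.6937)
  v3: (1-0.106)·(3.85,-2.71) + 0.106·(1.7,-0.48) = (3.6221,-2.4736)
Shoelace sum Σ(x_i·y_{i+1} − x_{i+1}·y_i):
  i=1: 1.9650·0.6937 − -4.2125·2.1660 = +10.4874 (running +10.4874)
  i=2: -4.2125·-2.4736 − 3.6221·0.6937 = +7.9073 (running +18.3947)
  i=3: 3.6221·2.1660 − 1.9650·-2.4736 = +12.7062 (running +31.1009)
Area = |Σ|/2 = |31.1009|/2 = 15.5505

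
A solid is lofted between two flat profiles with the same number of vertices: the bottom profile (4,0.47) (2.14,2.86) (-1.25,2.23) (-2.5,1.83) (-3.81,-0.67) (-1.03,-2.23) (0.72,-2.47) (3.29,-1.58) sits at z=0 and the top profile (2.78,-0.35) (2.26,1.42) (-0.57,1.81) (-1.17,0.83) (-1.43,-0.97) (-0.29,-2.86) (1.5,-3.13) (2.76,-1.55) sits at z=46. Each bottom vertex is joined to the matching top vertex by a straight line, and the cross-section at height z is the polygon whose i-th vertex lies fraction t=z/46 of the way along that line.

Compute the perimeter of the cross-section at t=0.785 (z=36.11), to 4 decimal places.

Perimeter at t=0.785: 15.8147

Cross-section at t=0.785: each vertex is (1-t)·p0[i] + t·p1[i].
  v1: (1-0.785)·(4,0.47) + 0.785·(2.78,-0.35) = (3.0423,-0.1737)
  v2: (1-0.785)·(2.14,2.86) + 0.785·(2.26,1.42) = (2.2342,1.7296)
  v3: (1-0.785)·(-1.25,2.23) + 0.785·(-0.57,1.81) = (-0.7162,1.9003)
  v4: (1-0.785)·(-2.5,1.83) + 0.785·(-1.17,0.83) = (-1.4559,1.0450)
  v5: (1-0.785)·(-3.81,-0.67) + 0.785·(-1.43,-0.97) = (-1.9417,-0.9055)
  v6: (1-0.785)·(-1.03,-2.23) + 0.785·(-0.29,-2.86) = (-0.4491,-2.7245)
  v7: (1-0.785)·(0.72,-2.47) + 0.785·(1.5,-3.13) = (1.3323,-2.9881)
  v8: (1-0.785)·(3.29,-1.58) + 0.785·(2.76,-1.55) = (2.8739,-1.5564)
Perimeter = Σ |v_{i+1} − v_i|:
  edge 1→2: √(-0.8081² + 1.9033²) = 2.0677 (running 2.0677)
  edge 2→3: √(-2.9504² + 0.1707²) = 2.9553 (running 5.0231)
  edge 3→4: √(-0.7397² + -0.8553²) = 1.1308 (running 6.1539)
  edge 4→5: √(-0.4858² + -1.9505²) = 2.0101 (running 8.1640)
  edge 5→6: √(1.4926² + -1.8190²) = 2.3530 (running 10.5170)
  edge 6→7: √(1.7814² + -0.2636²) = 1.8008 (running 12.3178)
  edge 7→8: √(1.5416² + 1.4317²) = 2.1039 (running 14.4217)
  edge 8→1: √(0.1684² + 1.3827²) = 1.3930 (running 15.8147)
Perimeter = 15.8147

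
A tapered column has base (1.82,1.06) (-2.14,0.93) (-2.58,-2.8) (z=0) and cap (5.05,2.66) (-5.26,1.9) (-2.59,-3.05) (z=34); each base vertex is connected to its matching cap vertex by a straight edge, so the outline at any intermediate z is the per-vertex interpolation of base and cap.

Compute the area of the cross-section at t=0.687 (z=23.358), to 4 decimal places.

Cross-section at t=0.687: each vertex is (1-t)·p0[i] + t·p1[i].
  v1: (1-0.687)·(1.82,1.06) + 0.687·(5.05,2.66) = (4.0390,2.1592)
  v2: (1-0.687)·(-2.14,0.93) + 0.687·(-5.26,1.9) = (-4.2834,1.5964)
  v3: (1-0.687)·(-2.58,-2.8) + 0.687·(-2.59,-3.05) = (-2.5869,-2.9718)
Shoelace sum Σ(x_i·y_{i+1} − x_{i+1}·y_i):
  i=1: 4.0390·1.5964 − -4.2834·2.1592 = +15.6966 (running +15.6966)
  i=2: -4.2834·-2.9718 − -2.5869·1.5964 = +16.8590 (running +32.5556)
  i=3: -2.5869·2.1592 − 4.0390·-2.9718 = +6.4174 (running +38.9730)
Area = |Σ|/2 = |38.9730|/2 = 19.4865

Area at t=0.687: 19.4865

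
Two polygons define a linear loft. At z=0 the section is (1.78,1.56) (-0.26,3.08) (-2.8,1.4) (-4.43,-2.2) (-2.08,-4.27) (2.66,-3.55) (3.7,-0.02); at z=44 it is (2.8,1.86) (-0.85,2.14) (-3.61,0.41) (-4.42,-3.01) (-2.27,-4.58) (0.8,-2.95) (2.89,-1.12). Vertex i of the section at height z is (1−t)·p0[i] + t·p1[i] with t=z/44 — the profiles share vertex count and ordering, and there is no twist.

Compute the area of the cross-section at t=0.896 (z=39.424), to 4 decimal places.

Area at t=0.896: 34.2334

Cross-section at t=0.896: each vertex is (1-t)·p0[i] + t·p1[i].
  v1: (1-0.896)·(1.78,1.56) + 0.896·(2.8,1.86) = (2.6939,1.8288)
  v2: (1-0.896)·(-0.26,3.08) + 0.896·(-0.85,2.14) = (-0.7886,2.2378)
  v3: (1-0.896)·(-2.8,1.4) + 0.896·(-3.61,0.41) = (-3.5258,0.5130)
  v4: (1-0.896)·(-4.43,-2.2) + 0.896·(-4.42,-3.01) = (-4.4210,-2.9258)
  v5: (1-0.896)·(-2.08,-4.27) + 0.896·(-2.27,-4.58) = (-2.2502,-4.5478)
  v6: (1-0.896)·(2.66,-3.55) + 0.896·(0.8,-2.95) = (0.9934,-3.0124)
  v7: (1-0.896)·(3.7,-0.02) + 0.896·(2.89,-1.12) = (2.9742,-1.0056)
Shoelace sum Σ(x_i·y_{i+1} − x_{i+1}·y_i):
  i=1: 2.6939·2.2378 − -0.7886·1.8288 = +7.4706 (running +7.4706)
  i=2: -0.7886·0.5130 − -3.5258·2.2378 = +7.4853 (running +14.9559)
  i=3: -3.5258·-2.9258 − -4.4210·0.5130 = +12.5833 (running +27.5392)
  i=4: -4.4210·-4.5478 − -2.2502·-2.9258 = +13.5222 (running +41.0614)
  i=5: -2.2502·-3.0124 − 0.9934·-4.5478 = +11.2965 (running +52.3579)
  i=6: 0.9934·-1.0056 − 2.9742·-3.0124 = +7.9606 (running +60.3185)
  i=7: 2.9742·1.8288 − 2.6939·-1.0056 = +8.1483 (running +68.4668)
Area = |Σ|/2 = |68.4668|/2 = 34.2334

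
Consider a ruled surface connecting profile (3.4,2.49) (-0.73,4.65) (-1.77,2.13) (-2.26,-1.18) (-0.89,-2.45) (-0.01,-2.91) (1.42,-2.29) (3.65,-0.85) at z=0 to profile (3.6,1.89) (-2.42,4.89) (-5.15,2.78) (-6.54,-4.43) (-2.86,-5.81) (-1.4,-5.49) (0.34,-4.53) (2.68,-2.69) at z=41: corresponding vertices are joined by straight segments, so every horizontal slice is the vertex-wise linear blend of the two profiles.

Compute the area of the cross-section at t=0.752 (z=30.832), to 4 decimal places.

Cross-section at t=0.752: each vertex is (1-t)·p0[i] + t·p1[i].
  v1: (1-0.752)·(3.4,2.49) + 0.752·(3.6,1.89) = (3.5504,2.0388)
  v2: (1-0.752)·(-0.73,4.65) + 0.752·(-2.42,4.89) = (-2.0009,4.8305)
  v3: (1-0.752)·(-1.77,2.13) + 0.752·(-5.15,2.78) = (-4.3118,2.6188)
  v4: (1-0.752)·(-2.26,-1.18) + 0.752·(-6.54,-4.43) = (-5.4786,-3.6240)
  v5: (1-0.752)·(-0.89,-2.45) + 0.752·(-2.86,-5.81) = (-2.3714,-4.9767)
  v6: (1-0.752)·(-0.01,-2.91) + 0.752·(-1.4,-5.49) = (-1.0553,-4.8502)
  v7: (1-0.752)·(1.42,-2.29) + 0.752·(0.34,-4.53) = (0.6078,-3.9745)
  v8: (1-0.752)·(3.65,-0.85) + 0.752·(2.68,-2.69) = (2.9206,-2.2337)
Shoelace sum Σ(x_i·y_{i+1} − x_{i+1}·y_i):
  i=1: 3.5504·4.8305 − -2.0009·2.0388 = +21.2295 (running +21.2295)
  i=2: -2.0009·2.6188 − -4.3118·4.8305 = +15.5880 (running +36.8175)
  i=3: -4.3118·-3.6240 − -5.4786·2.6188 = +29.9731 (running +66.7906)
  i=4: -5.4786·-4.9767 − -2.3714·-3.6240 = +18.6712 (running +85.4617)
  i=5: -2.3714·-4.8502 − -1.0553·-4.9767 = +6.2500 (running +91.7118)
  i=6: -1.0553·-3.9745 − 0.6078·-4.8502 = +7.1423 (running +98.8541)
  i=7: 0.6078·-2.2337 − 2.9206·-3.9745 = +10.2500 (running +109.1041)
  i=8: 2.9206·2.0388 − 3.5504·-2.2337 = +13.8849 (running +122.9890)
Area = |Σ|/2 = |122.9890|/2 = 61.4945

Area at t=0.752: 61.4945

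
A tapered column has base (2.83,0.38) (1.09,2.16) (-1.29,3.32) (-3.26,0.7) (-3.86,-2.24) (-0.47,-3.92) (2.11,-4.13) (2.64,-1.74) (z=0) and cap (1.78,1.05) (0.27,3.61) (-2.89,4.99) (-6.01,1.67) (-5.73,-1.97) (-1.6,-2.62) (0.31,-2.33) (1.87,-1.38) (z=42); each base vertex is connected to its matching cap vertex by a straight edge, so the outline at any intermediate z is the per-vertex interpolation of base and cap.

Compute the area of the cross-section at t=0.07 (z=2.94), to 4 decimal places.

Cross-section at t=0.07: each vertex is (1-t)·p0[i] + t·p1[i].
  v1: (1-0.07)·(2.83,0.38) + 0.07·(1.78,1.05) = (2.7565,0.4269)
  v2: (1-0.07)·(1.09,2.16) + 0.07·(0.27,3.61) = (1.0326,2.2615)
  v3: (1-0.07)·(-1.29,3.32) + 0.07·(-2.89,4.99) = (-1.4020,3.4369)
  v4: (1-0.07)·(-3.26,0.7) + 0.07·(-6.01,1.67) = (-3.4525,0.7679)
  v5: (1-0.07)·(-3.86,-2.24) + 0.07·(-5.73,-1.97) = (-3.9909,-2.2211)
  v6: (1-0.07)·(-0.47,-3.92) + 0.07·(-1.6,-2.62) = (-0.5491,-3.8290)
  v7: (1-0.07)·(2.11,-4.13) + 0.07·(0.31,-2.33) = (1.9840,-4.0040)
  v8: (1-0.07)·(2.64,-1.74) + 0.07·(1.87,-1.38) = (2.5861,-1.7148)
Shoelace sum Σ(x_i·y_{i+1} − x_{i+1}·y_i):
  i=1: 2.7565·2.2615 − 1.0326·0.4269 = +5.7930 (running +5.7930)
  i=2: 1.0326·3.4369 − -1.4020·2.2615 = +6.7196 (running +12.5126)
  i=3: -1.4020·0.7679 − -3.4525·3.4369 = +10.7893 (running +23.3019)
  i=4: -3.4525·-2.2211 − -3.9909·0.7679 = +10.7330 (running +34.0348)
  i=5: -3.9909·-3.8290 − -0.5491·-2.2211 = +14.0616 (running +48.0964)
  i=6: -0.5491·-4.0040 − 1.9840·-3.8290 = +9.7953 (running +57.8917)
  i=7: 1.9840·-1.7148 − 2.5861·-4.0040 = +6.9526 (running +64.8443)
  i=8: 2.5861·0.4269 − 2.7565·-1.7148 = +5.8309 (running +70.6752)
Area = |Σ|/2 = |70.6752|/2 = 35.3376

Area at t=0.07: 35.3376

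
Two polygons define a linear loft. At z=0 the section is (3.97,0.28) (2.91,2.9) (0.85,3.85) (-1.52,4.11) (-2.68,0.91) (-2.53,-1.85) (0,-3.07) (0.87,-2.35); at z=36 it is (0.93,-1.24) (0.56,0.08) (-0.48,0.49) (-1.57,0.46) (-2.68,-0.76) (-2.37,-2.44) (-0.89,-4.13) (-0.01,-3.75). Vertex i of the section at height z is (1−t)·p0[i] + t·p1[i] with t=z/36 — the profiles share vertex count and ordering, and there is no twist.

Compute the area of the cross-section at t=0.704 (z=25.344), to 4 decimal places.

Area at t=0.704: 16.7562

Cross-section at t=0.704: each vertex is (1-t)·p0[i] + t·p1[i].
  v1: (1-0.704)·(3.97,0.28) + 0.704·(0.93,-1.24) = (1.8298,-0.7901)
  v2: (1-0.704)·(2.91,2.9) + 0.704·(0.56,0.08) = (1.2556,0.9147)
  v3: (1-0.704)·(0.85,3.85) + 0.704·(-0.48,0.49) = (-0.0863,1.4846)
  v4: (1-0.704)·(-1.52,4.11) + 0.704·(-1.57,0.46) = (-1.5552,1.5404)
  v5: (1-0.704)·(-2.68,0.91) + 0.704·(-2.68,-0.76) = (-2.6800,-0.2657)
  v6: (1-0.704)·(-2.53,-1.85) + 0.704·(-2.37,-2.44) = (-2.4174,-2.2654)
  v7: (1-0.704)·(0,-3.07) + 0.704·(-0.89,-4.13) = (-0.6266,-3.8162)
  v8: (1-0.704)·(0.87,-2.35) + 0.704·(-0.01,-3.75) = (0.2505,-3.3356)
Shoelace sum Σ(x_i·y_{i+1} − x_{i+1}·y_i):
  i=1: 1.8298·0.9147 − 1.2556·-0.7901 = +2.6658 (running +2.6658)
  i=2: 1.2556·1.4846 − -0.0863·0.9147 = +1.9430 (running +4.6088)
  i=3: -0.0863·1.5404 − -1.5552·1.4846 = +2.1758 (running +6.7846)
  i=4: -1.5552·-0.2657 − -2.6800·1.5404 = +4.5415 (running +11.3261)
  i=5: -2.6800·-2.2654 − -2.4174·-0.2657 = +5.4289 (running +16.7550)
  i=6: -2.4174·-3.8162 − -0.6266·-2.2654 = +7.8058 (running +24.5608)
  i=7: -0.6266·-3.3356 − 0.2505·-3.8162 = +3.0458 (running +27.6067)
  i=8: 0.2505·-0.7901 − 1.8298·-3.3356 = +5.9057 (running +33.5124)
Area = |Σ|/2 = |33.5124|/2 = 16.7562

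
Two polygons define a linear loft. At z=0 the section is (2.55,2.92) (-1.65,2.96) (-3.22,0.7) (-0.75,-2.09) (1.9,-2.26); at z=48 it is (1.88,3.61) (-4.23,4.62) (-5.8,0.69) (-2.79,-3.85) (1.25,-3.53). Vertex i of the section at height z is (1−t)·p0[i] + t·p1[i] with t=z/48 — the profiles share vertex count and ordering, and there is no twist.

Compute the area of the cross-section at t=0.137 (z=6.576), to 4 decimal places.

Cross-section at t=0.137: each vertex is (1-t)·p0[i] + t·p1[i].
  v1: (1-0.137)·(2.55,2.92) + 0.137·(1.88,3.61) = (2.4582,3.0145)
  v2: (1-0.137)·(-1.65,2.96) + 0.137·(-4.23,4.62) = (-2.0035,3.1874)
  v3: (1-0.137)·(-3.22,0.7) + 0.137·(-5.8,0.69) = (-3.5735,0.6986)
  v4: (1-0.137)·(-0.75,-2.09) + 0.137·(-2.79,-3.85) = (-1.0295,-2.3311)
  v5: (1-0.137)·(1.9,-2.26) + 0.137·(1.25,-3.53) = (1.8110,-2.4340)
Shoelace sum Σ(x_i·y_{i+1} − x_{i+1}·y_i):
  i=1: 2.4582·3.1874 − -2.0035·3.0145 = +13.8748 (running +13.8748)
  i=2: -2.0035·0.6986 − -3.5735·3.1874 = +9.9904 (running +23.8653)
  i=3: -3.5735·-2.3311 − -1.0295·0.6986 = +9.0494 (running +32.9147)
  i=4: -1.0295·-2.4340 − 1.8110·-2.3311 = +6.7273 (running +39.6420)
  i=5: 1.8110·3.0145 − 2.4582·-2.4340 = +11.4424 (running +51.0844)
Area = |Σ|/2 = |51.0844|/2 = 25.5422

Area at t=0.137: 25.5422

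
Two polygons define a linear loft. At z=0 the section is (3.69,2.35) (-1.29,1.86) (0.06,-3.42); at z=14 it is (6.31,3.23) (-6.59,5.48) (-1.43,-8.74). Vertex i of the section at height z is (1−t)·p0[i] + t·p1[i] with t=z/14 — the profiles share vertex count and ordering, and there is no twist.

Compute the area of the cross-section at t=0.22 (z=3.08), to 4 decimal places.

Area at t=0.22: 24.2345

Cross-section at t=0.22: each vertex is (1-t)·p0[i] + t·p1[i].
  v1: (1-0.22)·(3.69,2.35) + 0.22·(6.31,3.23) = (4.2664,2.5436)
  v2: (1-0.22)·(-1.29,1.86) + 0.22·(-6.59,5.48) = (-2.4560,2.6564)
  v3: (1-0.22)·(0.06,-3.42) + 0.22·(-1.43,-8.74) = (-0.2678,-4.5904)
Shoelace sum Σ(x_i·y_{i+1} − x_{i+1}·y_i):
  i=1: 4.2664·2.6564 − -2.4560·2.5436 = +17.5803 (running +17.5803)
  i=2: -2.4560·-4.5904 − -0.2678·2.6564 = +11.9854 (running +29.5658)
  i=3: -0.2678·2.5436 − 4.2664·-4.5904 = +18.9033 (running +48.4691)
Area = |Σ|/2 = |48.4691|/2 = 24.2345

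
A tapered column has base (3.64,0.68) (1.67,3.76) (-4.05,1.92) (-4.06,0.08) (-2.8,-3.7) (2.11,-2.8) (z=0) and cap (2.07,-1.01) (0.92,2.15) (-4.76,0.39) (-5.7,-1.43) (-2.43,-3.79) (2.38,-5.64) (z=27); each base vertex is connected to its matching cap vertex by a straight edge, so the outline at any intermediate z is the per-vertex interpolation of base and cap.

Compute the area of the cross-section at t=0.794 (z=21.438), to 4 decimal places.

Area at t=0.794: 38.6081

Cross-section at t=0.794: each vertex is (1-t)·p0[i] + t·p1[i].
  v1: (1-0.794)·(3.64,0.68) + 0.794·(2.07,-1.01) = (2.3934,-0.6619)
  v2: (1-0.794)·(1.67,3.76) + 0.794·(0.92,2.15) = (1.0745,2.4817)
  v3: (1-0.794)·(-4.05,1.92) + 0.794·(-4.76,0.39) = (-4.6137,0.7052)
  v4: (1-0.794)·(-4.06,0.08) + 0.794·(-5.7,-1.43) = (-5.3622,-1.1189)
  v5: (1-0.794)·(-2.8,-3.7) + 0.794·(-2.43,-3.79) = (-2.5062,-3.7715)
  v6: (1-0.794)·(2.11,-2.8) + 0.794·(2.38,-5.64) = (2.3244,-5.0550)
Shoelace sum Σ(x_i·y_{i+1} − x_{i+1}·y_i):
  i=1: 2.3934·2.4817 − 1.0745·-0.6619 = +6.6508 (running +6.6508)
  i=2: 1.0745·0.7052 − -4.6137·2.4817 = +12.2074 (running +18.8583)
  i=3: -4.6137·-1.1189 − -5.3622·0.7052 = +8.9438 (running +27.8021)
  i=4: -5.3622·-3.7715 − -2.5062·-1.1189 = +17.4189 (running +45.2209)
  i=5: -2.5062·-5.0550 − 2.3244·-3.7715 = +21.4351 (running +66.6561)
  i=6: 2.3244·-0.6619 − 2.3934·-5.0550 = +10.5602 (running +77.2163)
Area = |Σ|/2 = |77.2163|/2 = 38.6081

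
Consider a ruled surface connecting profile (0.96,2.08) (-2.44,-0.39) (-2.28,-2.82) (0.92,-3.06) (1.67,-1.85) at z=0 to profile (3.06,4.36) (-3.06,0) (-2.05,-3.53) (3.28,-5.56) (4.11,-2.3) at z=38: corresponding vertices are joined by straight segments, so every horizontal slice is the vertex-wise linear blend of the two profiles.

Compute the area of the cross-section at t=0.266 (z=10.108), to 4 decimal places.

Area at t=0.266: 20.7496

Cross-section at t=0.266: each vertex is (1-t)·p0[i] + t·p1[i].
  v1: (1-0.266)·(0.96,2.08) + 0.266·(3.06,4.36) = (1.5186,2.6865)
  v2: (1-0.266)·(-2.44,-0.39) + 0.266·(-3.06,0) = (-2.6049,-0.2863)
  v3: (1-0.266)·(-2.28,-2.82) + 0.266·(-2.05,-3.53) = (-2.2188,-3.0089)
  v4: (1-0.266)·(0.92,-3.06) + 0.266·(3.28,-5.56) = (1.5478,-3.7250)
  v5: (1-0.266)·(1.67,-1.85) + 0.266·(4.11,-2.3) = (2.3190,-1.9697)
Shoelace sum Σ(x_i·y_{i+1} − x_{i+1}·y_i):
  i=1: 1.5186·-0.2863 − -2.6049·2.6865 = +6.5634 (running +6.5634)
  i=2: -2.6049·-3.0089 − -2.2188·-0.2863 = +7.2027 (running +13.7660)
  i=3: -2.2188·-3.7250 − 1.5478·-3.0089 = +12.9221 (running +26.6881)
  i=4: 1.5478·-1.9697 − 2.3190·-3.7250 = +5.5898 (running +32.2779)
  i=5: 2.3190·2.6865 − 1.5186·-1.9697 = +9.2212 (running +41.4992)
Area = |Σ|/2 = |41.4992|/2 = 20.7496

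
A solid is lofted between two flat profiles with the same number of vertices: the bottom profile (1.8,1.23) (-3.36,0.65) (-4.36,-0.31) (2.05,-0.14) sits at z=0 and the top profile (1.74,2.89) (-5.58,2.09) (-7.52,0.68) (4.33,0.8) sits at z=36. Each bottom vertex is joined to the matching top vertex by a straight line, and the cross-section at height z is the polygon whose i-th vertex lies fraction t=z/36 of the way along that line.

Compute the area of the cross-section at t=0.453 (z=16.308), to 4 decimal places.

Cross-section at t=0.453: each vertex is (1-t)·p0[i] + t·p1[i].
  v1: (1-0.453)·(1.8,1.23) + 0.453·(1.74,2.89) = (1.7728,1.9820)
  v2: (1-0.453)·(-3.36,0.65) + 0.453·(-5.58,2.09) = (-4.3657,1.3023)
  v3: (1-0.453)·(-4.36,-0.31) + 0.453·(-7.52,0.68) = (-5.7915,0.1385)
  v4: (1-0.453)·(2.05,-0.14) + 0.453·(4.33,0.8) = (3.0828,0.2858)
Shoelace sum Σ(x_i·y_{i+1} − x_{i+1}·y_i):
  i=1: 1.7728·1.3023 − -4.3657·1.9820 = +10.9614 (running +10.9614)
  i=2: -4.3657·0.1385 − -5.7915·1.3023 = +6.9378 (running +17.8993)
  i=3: -5.7915·0.2858 − 3.0828·0.1385 = -2.0822 (running +15.8171)
  i=4: 3.0828·1.9820 − 1.7728·0.2858 = +5.6034 (running +21.4205)
Area = |Σ|/2 = |21.4205|/2 = 10.7102

Area at t=0.453: 10.7102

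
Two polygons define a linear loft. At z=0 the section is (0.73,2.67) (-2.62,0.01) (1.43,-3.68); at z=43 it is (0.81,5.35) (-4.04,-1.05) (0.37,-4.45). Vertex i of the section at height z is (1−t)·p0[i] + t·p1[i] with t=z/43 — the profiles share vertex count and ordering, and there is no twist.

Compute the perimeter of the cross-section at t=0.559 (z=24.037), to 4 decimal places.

Cross-section at t=0.559: each vertex is (1-t)·p0[i] + t·p1[i].
  v1: (1-0.559)·(0.73,2.67) + 0.559·(0.81,5.35) = (0.7747,4.1681)
  v2: (1-0.559)·(-2.62,0.01) + 0.559·(-4.04,-1.05) = (-3.4138,-0.5825)
  v3: (1-0.559)·(1.43,-3.68) + 0.559·(0.37,-4.45) = (0.8375,-4.1104)
Perimeter = Σ |v_{i+1} − v_i|:
  edge 1→2: √(-4.1885² + -4.7507²) = 6.3334 (running 6.3334)
  edge 2→3: √(4.2512² + -3.5279²) = 5.5244 (running 11.8578)
  edge 3→1: √(-0.0627² + 8.2785²) = 8.2788 (running 20.1366)
Perimeter = 20.1366

Perimeter at t=0.559: 20.1366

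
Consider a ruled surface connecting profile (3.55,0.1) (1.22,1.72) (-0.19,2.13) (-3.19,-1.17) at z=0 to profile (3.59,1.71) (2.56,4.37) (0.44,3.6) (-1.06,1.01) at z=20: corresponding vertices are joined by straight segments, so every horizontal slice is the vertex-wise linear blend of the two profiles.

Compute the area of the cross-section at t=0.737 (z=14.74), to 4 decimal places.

Area at t=0.737: 9.0361

Cross-section at t=0.737: each vertex is (1-t)·p0[i] + t·p1[i].
  v1: (1-0.737)·(3.55,0.1) + 0.737·(3.59,1.71) = (3.5795,1.2866)
  v2: (1-0.737)·(1.22,1.72) + 0.737·(2.56,4.37) = (2.2076,3.6730)
  v3: (1-0.737)·(-0.19,2.13) + 0.737·(0.44,3.6) = (0.2743,3.2134)
  v4: (1-0.737)·(-3.19,-1.17) + 0.737·(-1.06,1.01) = (-1.6202,0.4367)
Shoelace sum Σ(x_i·y_{i+1} − x_{i+1}·y_i):
  i=1: 3.5795·3.6730 − 2.2076·1.2866 = +10.3074 (running +10.3074)
  i=2: 2.2076·3.2134 − 0.2743·3.6730 = +6.0863 (running +16.3937)
  i=3: 0.2743·0.4367 − -1.6202·3.2134 = +5.3261 (running +21.7197)
  i=4: -1.6202·1.2866 − 3.5795·0.4367 = -3.6475 (running +18.0722)
Area = |Σ|/2 = |18.0722|/2 = 9.0361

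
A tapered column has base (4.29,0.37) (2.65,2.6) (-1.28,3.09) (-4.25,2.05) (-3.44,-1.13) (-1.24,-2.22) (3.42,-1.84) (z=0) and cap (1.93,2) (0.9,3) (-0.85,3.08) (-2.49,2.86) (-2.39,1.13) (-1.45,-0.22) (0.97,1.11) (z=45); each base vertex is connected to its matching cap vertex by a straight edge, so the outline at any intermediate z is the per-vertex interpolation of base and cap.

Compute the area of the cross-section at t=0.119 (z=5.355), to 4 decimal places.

Cross-section at t=0.119: each vertex is (1-t)·p0[i] + t·p1[i].
  v1: (1-0.119)·(4.29,0.37) + 0.119·(1.93,2) = (4.0092,0.5640)
  v2: (1-0.119)·(2.65,2.6) + 0.119·(0.9,3) = (2.4417,2.6476)
  v3: (1-0.119)·(-1.28,3.09) + 0.119·(-0.85,3.08) = (-1.2288,3.0888)
  v4: (1-0.119)·(-4.25,2.05) + 0.119·(-2.49,2.86) = (-4.0406,2.1464)
  v5: (1-0.119)·(-3.44,-1.13) + 0.119·(-2.39,1.13) = (-3.3150,-0.8611)
  v6: (1-0.119)·(-1.24,-2.22) + 0.119·(-1.45,-0.22) = (-1.2650,-1.9820)
  v7: (1-0.119)·(3.42,-1.84) + 0.119·(0.97,1.11) = (3.1284,-1.4889)
Shoelace sum Σ(x_i·y_{i+1} − x_{i+1}·y_i):
  i=1: 4.0092·2.6476 − 2.4417·0.5640 = +9.2376 (running +9.2376)
  i=2: 2.4417·3.0888 − -1.2288·2.6476 = +10.7956 (running +20.0331)
  i=3: -1.2288·2.1464 − -4.0406·3.0888 = +9.8430 (running +29.8761)
  i=4: -4.0406·-0.8611 − -3.3150·2.1464 = +10.5946 (running +40.4707)
  i=5: -3.3150·-1.9820 − -1.2650·-0.8611 = +5.4812 (running +45.9519)
  i=6: -1.2650·-1.4889 − 3.1284·-1.9820 = +8.0841 (running +54.0360)
  i=7: 3.1284·0.5640 − 4.0092·-1.4889 = +7.7338 (running +61.7697)
Area = |Σ|/2 = |61.7697|/2 = 30.8849

Area at t=0.119: 30.8849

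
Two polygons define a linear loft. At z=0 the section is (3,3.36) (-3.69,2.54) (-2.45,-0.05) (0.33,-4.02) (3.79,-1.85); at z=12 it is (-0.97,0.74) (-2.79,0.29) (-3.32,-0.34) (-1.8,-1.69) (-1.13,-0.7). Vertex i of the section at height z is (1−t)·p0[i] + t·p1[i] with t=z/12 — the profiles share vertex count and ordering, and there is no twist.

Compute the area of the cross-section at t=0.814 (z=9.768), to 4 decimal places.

Area at t=0.814: 6.6025

Cross-section at t=0.814: each vertex is (1-t)·p0[i] + t·p1[i].
  v1: (1-0.814)·(3,3.36) + 0.814·(-0.97,0.74) = (-0.2316,1.2273)
  v2: (1-0.814)·(-3.69,2.54) + 0.814·(-2.79,0.29) = (-2.9574,0.7085)
  v3: (1-0.814)·(-2.45,-0.05) + 0.814·(-3.32,-0.34) = (-3.1582,-0.2861)
  v4: (1-0.814)·(0.33,-4.02) + 0.814·(-1.8,-1.69) = (-1.4038,-2.1234)
  v5: (1-0.814)·(3.79,-1.85) + 0.814·(-1.13,-0.7) = (-0.2149,-0.9139)
Shoelace sum Σ(x_i·y_{i+1} − x_{i+1}·y_i):
  i=1: -0.2316·0.7085 − -2.9574·1.2273 = +3.4656 (running +3.4656)
  i=2: -2.9574·-0.2861 − -3.1582·0.7085 = +3.0836 (running +6.5492)
  i=3: -3.1582·-2.1234 − -1.4038·-0.2861 = +6.3044 (running +12.8536)
  i=4: -1.4038·-0.9139 − -0.2149·-2.1234 = +0.8267 (running +13.6803)
  i=5: -0.2149·1.2273 − -0.2316·-0.9139 = -0.4754 (running +13.2049)
Area = |Σ|/2 = |13.2049|/2 = 6.6025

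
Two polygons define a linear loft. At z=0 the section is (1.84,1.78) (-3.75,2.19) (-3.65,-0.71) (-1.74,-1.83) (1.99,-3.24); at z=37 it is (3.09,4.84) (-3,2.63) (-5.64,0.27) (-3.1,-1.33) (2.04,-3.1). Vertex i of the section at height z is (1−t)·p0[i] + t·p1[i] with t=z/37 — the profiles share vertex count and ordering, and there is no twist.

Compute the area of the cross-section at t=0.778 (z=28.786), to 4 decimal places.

Cross-section at t=0.778: each vertex is (1-t)·p0[i] + t·p1[i].
  v1: (1-0.778)·(1.84,1.78) + 0.778·(3.09,4.84) = (2.8125,4.1607)
  v2: (1-0.778)·(-3.75,2.19) + 0.778·(-3,2.63) = (-3.1665,2.5323)
  v3: (1-0.778)·(-3.65,-0.71) + 0.778·(-5.64,0.27) = (-5.1982,0.0524)
  v4: (1-0.778)·(-1.74,-1.83) + 0.778·(-3.1,-1.33) = (-2.7981,-1.4410)
  v5: (1-0.778)·(1.99,-3.24) + 0.778·(2.04,-3.1) = (2.0289,-3.1311)
Shoelace sum Σ(x_i·y_{i+1} − x_{i+1}·y_i):
  i=1: 2.8125·2.5323 − -3.1665·4.1607 = +20.2969 (running +20.2969)
  i=2: -3.1665·0.0524 − -5.1982·2.5323 = +12.9975 (running +33.2944)
  i=3: -5.1982·-1.4410 − -2.7981·0.0524 = +7.6374 (running +40.9318)
  i=4: -2.7981·-3.1311 − 2.0289·-1.4410 = +11.6847 (running +52.6165)
  i=5: 2.0289·4.1607 − 2.8125·-3.1311 = +17.2478 (running +69.8642)
Area = |Σ|/2 = |69.8642|/2 = 34.9321

Area at t=0.778: 34.9321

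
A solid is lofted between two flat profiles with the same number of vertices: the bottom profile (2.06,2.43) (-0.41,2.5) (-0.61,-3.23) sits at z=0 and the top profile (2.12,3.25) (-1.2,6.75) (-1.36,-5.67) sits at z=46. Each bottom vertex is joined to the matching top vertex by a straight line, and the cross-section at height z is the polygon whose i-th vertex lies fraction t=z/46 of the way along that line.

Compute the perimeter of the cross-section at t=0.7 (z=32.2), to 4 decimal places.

Perimeter at t=0.7: 22.9278

Cross-section at t=0.7: each vertex is (1-t)·p0[i] + t·p1[i].
  v1: (1-0.7)·(2.06,2.43) + 0.7·(2.12,3.25) = (2.1020,3.0040)
  v2: (1-0.7)·(-0.41,2.5) + 0.7·(-1.2,6.75) = (-0.9630,5.4750)
  v3: (1-0.7)·(-0.61,-3.23) + 0.7·(-1.36,-5.67) = (-1.1350,-4.9380)
Perimeter = Σ |v_{i+1} − v_i|:
  edge 1→2: √(-3.0650² + 2.4710²) = 3.9370 (running 3.9370)
  edge 2→3: √(-0.1720² + -10.4130²) = 10.4144 (running 14.3514)
  edge 3→1: √(3.2370² + 7.9420²) = 8.5763 (running 22.9278)
Perimeter = 22.9278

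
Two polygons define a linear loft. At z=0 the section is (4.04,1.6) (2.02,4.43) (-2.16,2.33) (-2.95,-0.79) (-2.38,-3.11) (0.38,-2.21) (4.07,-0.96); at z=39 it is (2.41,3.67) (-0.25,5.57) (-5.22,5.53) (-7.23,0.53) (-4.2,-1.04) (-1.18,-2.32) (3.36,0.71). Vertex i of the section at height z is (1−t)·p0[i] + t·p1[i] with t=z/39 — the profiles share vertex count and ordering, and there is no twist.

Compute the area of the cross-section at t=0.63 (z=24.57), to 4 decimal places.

Cross-section at t=0.63: each vertex is (1-t)·p0[i] + t·p1[i].
  v1: (1-0.63)·(4.04,1.6) + 0.63·(2.41,3.67) = (3.0131,2.9041)
  v2: (1-0.63)·(2.02,4.43) + 0.63·(-0.25,5.57) = (0.5899,5.1482)
  v3: (1-0.63)·(-2.16,2.33) + 0.63·(-5.22,5.53) = (-4.0878,4.3460)
  v4: (1-0.63)·(-2.95,-0.79) + 0.63·(-7.23,0.53) = (-5.6464,0.0416)
  v5: (1-0.63)·(-2.38,-3.11) + 0.63·(-4.2,-1.04) = (-3.5266,-1.8059)
  v6: (1-0.63)·(0.38,-2.21) + 0.63·(-1.18,-2.32) = (-0.6028,-2.2793)
  v7: (1-0.63)·(4.07,-0.96) + 0.63·(3.36,0.71) = (3.6227,0.0921)
Shoelace sum Σ(x_i·y_{i+1} − x_{i+1}·y_i):
  i=1: 3.0131·5.1482 − 0.5899·2.9041 = +13.7989 (running +13.7989)
  i=2: 0.5899·4.3460 − -4.0878·5.1482 = +23.6085 (running +37.4074)
  i=3: -4.0878·0.0416 − -5.6464·4.3460 = +24.3692 (running +61.7766)
  i=4: -5.6464·-1.8059 − -3.5266·0.0416 = +10.3435 (running +72.1202)
  i=5: -3.5266·-2.2793 − -0.6028·-1.8059 = +6.9496 (running +79.0698)
  i=6: -0.6028·0.0921 − 3.6227·-2.2793 = +8.2017 (running +87.2715)
  i=7: 3.6227·2.9041 − 3.0131·0.0921 = +10.2432 (running +97.5146)
Area = |Σ|/2 = |97.5146|/2 = 48.7573

Area at t=0.63: 48.7573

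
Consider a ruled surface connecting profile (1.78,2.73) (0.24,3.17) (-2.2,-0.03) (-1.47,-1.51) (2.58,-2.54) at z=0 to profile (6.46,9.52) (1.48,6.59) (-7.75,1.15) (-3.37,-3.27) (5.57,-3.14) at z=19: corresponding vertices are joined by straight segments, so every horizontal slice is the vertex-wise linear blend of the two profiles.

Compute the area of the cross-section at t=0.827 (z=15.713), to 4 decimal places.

Area at t=0.827: 85.9045

Cross-section at t=0.827: each vertex is (1-t)·p0[i] + t·p1[i].
  v1: (1-0.827)·(1.78,2.73) + 0.827·(6.46,9.52) = (5.6504,8.3453)
  v2: (1-0.827)·(0.24,3.17) + 0.827·(1.48,6.59) = (1.2655,5.9983)
  v3: (1-0.827)·(-2.2,-0.03) + 0.827·(-7.75,1.15) = (-6.7899,0.9459)
  v4: (1-0.827)·(-1.47,-1.51) + 0.827·(-3.37,-3.27) = (-3.0413,-2.9655)
  v5: (1-0.827)·(2.58,-2.54) + 0.827·(5.57,-3.14) = (5.0527,-3.0362)
Shoelace sum Σ(x_i·y_{i+1} − x_{i+1}·y_i):
  i=1: 5.6504·5.9983 − 1.2655·8.3453 = +23.3319 (running +23.3319)
  i=2: 1.2655·0.9459 − -6.7899·5.9983 = +41.9248 (running +65.2567)
  i=3: -6.7899·-2.9655 − -3.0413·0.9459 = +23.0121 (running +88.2688)
  i=4: -3.0413·-3.0362 − 5.0527·-2.9655 = +24.2180 (running +112.4868)
  i=5: 5.0527·8.3453 − 5.6504·-3.0362 = +59.3223 (running +171.8091)
Area = |Σ|/2 = |171.8091|/2 = 85.9045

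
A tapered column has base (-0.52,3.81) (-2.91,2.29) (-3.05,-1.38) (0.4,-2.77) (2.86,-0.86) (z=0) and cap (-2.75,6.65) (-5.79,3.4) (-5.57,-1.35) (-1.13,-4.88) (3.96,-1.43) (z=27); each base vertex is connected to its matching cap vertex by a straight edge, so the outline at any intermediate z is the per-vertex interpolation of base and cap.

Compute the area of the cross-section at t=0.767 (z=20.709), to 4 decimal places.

Area at t=0.767: 51.8028

Cross-section at t=0.767: each vertex is (1-t)·p0[i] + t·p1[i].
  v1: (1-0.767)·(-0.52,3.81) + 0.767·(-2.75,6.65) = (-2.2304,5.9883)
  v2: (1-0.767)·(-2.91,2.29) + 0.767·(-5.79,3.4) = (-5.1190,3.1414)
  v3: (1-0.767)·(-3.05,-1.38) + 0.767·(-5.57,-1.35) = (-4.9828,-1.3570)
  v4: (1-0.767)·(0.4,-2.77) + 0.767·(-1.13,-4.88) = (-0.7735,-4.3884)
  v5: (1-0.767)·(2.86,-0.86) + 0.767·(3.96,-1.43) = (3.7037,-1.2972)
Shoelace sum Σ(x_i·y_{i+1} − x_{i+1}·y_i):
  i=1: -2.2304·3.1414 − -5.1190·5.9883 = +23.6472 (running +23.6472)
  i=2: -5.1190·-1.3570 − -4.9828·3.1414 = +22.5993 (running +46.2465)
  i=3: -4.9828·-4.3884 − -0.7735·-1.3570 = +20.8169 (running +67.0634)
  i=4: -0.7735·-1.2972 − 3.7037·-4.3884 = +17.2566 (running +84.3200)
  i=5: 3.7037·5.9883 − -2.2304·-1.2972 = +19.2855 (running +103.6056)
Area = |Σ|/2 = |103.6056|/2 = 51.8028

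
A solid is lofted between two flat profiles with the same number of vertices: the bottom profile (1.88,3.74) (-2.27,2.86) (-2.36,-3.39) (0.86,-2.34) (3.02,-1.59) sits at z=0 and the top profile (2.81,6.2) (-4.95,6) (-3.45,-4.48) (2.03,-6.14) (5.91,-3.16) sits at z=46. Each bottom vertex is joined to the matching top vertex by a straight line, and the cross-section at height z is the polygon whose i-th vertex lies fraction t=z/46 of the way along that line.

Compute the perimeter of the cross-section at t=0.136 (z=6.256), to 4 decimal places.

Perimeter at t=0.136: 23.7857

Cross-section at t=0.136: each vertex is (1-t)·p0[i] + t·p1[i].
  v1: (1-0.136)·(1.88,3.74) + 0.136·(2.81,6.2) = (2.0065,4.0746)
  v2: (1-0.136)·(-2.27,2.86) + 0.136·(-4.95,6) = (-2.6345,3.2870)
  v3: (1-0.136)·(-2.36,-3.39) + 0.136·(-3.45,-4.48) = (-2.5082,-3.5382)
  v4: (1-0.136)·(0.86,-2.34) + 0.136·(2.03,-6.14) = (1.0191,-2.8568)
  v5: (1-0.136)·(3.02,-1.59) + 0.136·(5.91,-3.16) = (3.4130,-1.8035)
Perimeter = Σ |v_{i+1} − v_i|:
  edge 1→2: √(-4.6410² + -0.7875²) = 4.7073 (running 4.7073)
  edge 2→3: √(0.1262² + -6.8253²) = 6.8264 (running 11.5337)
  edge 3→4: √(3.5274² + 0.6814²) = 3.5926 (running 15.1263)
  edge 4→5: √(2.3939² + 1.0533²) = 2.6154 (running 17.7417)
  edge 5→1: √(-1.4066² + 5.8781²) = 6.0440 (running 23.7857)
Perimeter = 23.7857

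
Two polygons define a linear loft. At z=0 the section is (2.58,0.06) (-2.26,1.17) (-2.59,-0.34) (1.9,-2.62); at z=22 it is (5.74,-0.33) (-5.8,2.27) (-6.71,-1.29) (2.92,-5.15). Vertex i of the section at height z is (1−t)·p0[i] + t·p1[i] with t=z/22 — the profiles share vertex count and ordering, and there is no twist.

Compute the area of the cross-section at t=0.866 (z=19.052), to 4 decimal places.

Area at t=0.866: 43.3677

Cross-section at t=0.866: each vertex is (1-t)·p0[i] + t·p1[i].
  v1: (1-0.866)·(2.58,0.06) + 0.866·(5.74,-0.33) = (5.3166,-0.2777)
  v2: (1-0.866)·(-2.26,1.17) + 0.866·(-5.8,2.27) = (-5.3256,2.1226)
  v3: (1-0.866)·(-2.59,-0.34) + 0.866·(-6.71,-1.29) = (-6.1579,-1.1627)
  v4: (1-0.866)·(1.9,-2.62) + 0.866·(2.92,-5.15) = (2.7833,-4.8110)
Shoelace sum Σ(x_i·y_{i+1} − x_{i+1}·y_i):
  i=1: 5.3166·2.1226 − -5.3256·-0.2777 = +9.8058 (running +9.8058)
  i=2: -5.3256·-1.1627 − -6.1579·2.1226 = +19.2629 (running +29.0687)
  i=3: -6.1579·-4.8110 − 2.7833·-1.1627 = +32.8618 (running +61.9305)
  i=4: 2.7833·-0.2777 − 5.3166·-4.8110 = +24.8048 (running +86.7353)
Area = |Σ|/2 = |86.7353|/2 = 43.3677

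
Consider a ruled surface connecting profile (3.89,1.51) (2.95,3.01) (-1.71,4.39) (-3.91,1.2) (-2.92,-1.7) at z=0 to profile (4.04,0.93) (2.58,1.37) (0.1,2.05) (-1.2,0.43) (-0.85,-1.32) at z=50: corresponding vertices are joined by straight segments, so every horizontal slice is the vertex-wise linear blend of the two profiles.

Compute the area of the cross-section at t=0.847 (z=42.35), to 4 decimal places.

Cross-section at t=0.847: each vertex is (1-t)·p0[i] + t·p1[i].
  v1: (1-0.847)·(3.89,1.51) + 0.847·(4.04,0.93) = (4.0171,1.0187)
  v2: (1-0.847)·(2.95,3.01) + 0.847·(2.58,1.37) = (2.6366,1.6209)
  v3: (1-0.847)·(-1.71,4.39) + 0.847·(0.1,2.05) = (-0.1769,2.4080)
  v4: (1-0.847)·(-3.91,1.2) + 0.847·(-1.2,0.43) = (-1.6146,0.5478)
  v5: (1-0.847)·(-2.92,-1.7) + 0.847·(-0.85,-1.32) = (-1.1667,-1.3781)
Shoelace sum Σ(x_i·y_{i+1} − x_{i+1}·y_i):
  i=1: 4.0171·1.6209 − 2.6366·1.0187 = +3.8253 (running +3.8253)
  i=2: 2.6366·2.4080 − -0.1769·1.6209 = +6.6358 (running +10.4611)
  i=3: -0.1769·0.5478 − -1.6146·2.4080 = +3.7911 (running +14.2522)
  i=4: -1.6146·-1.3781 − -1.1667·0.5478 = +2.8643 (running +17.1166)
  i=5: -1.1667·1.0187 − 4.0171·-1.3781 = +4.3475 (running +21.4640)
Area = |Σ|/2 = |21.4640|/2 = 10.7320

Area at t=0.847: 10.7320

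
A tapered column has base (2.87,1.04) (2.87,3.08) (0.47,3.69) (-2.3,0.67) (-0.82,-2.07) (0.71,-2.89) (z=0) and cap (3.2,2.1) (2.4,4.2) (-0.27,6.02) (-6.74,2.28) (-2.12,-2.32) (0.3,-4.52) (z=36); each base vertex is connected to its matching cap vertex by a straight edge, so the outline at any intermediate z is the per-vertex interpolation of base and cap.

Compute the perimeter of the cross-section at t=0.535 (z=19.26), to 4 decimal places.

Cross-section at t=0.535: each vertex is (1-t)·p0[i] + t·p1[i].
  v1: (1-0.535)·(2.87,1.04) + 0.535·(3.2,2.1) = (3.0465,1.6071)
  v2: (1-0.535)·(2.87,3.08) + 0.535·(2.4,4.2) = (2.6185,3.6792)
  v3: (1-0.535)·(0.47,3.69) + 0.535·(-0.27,6.02) = (0.0741,4.9365)
  v4: (1-0.535)·(-2.3,0.67) + 0.535·(-6.74,2.28) = (-4.6754,1.5313)
  v5: (1-0.535)·(-0.82,-2.07) + 0.535·(-2.12,-2.32) = (-1.5155,-2.2037)
  v6: (1-0.535)·(0.71,-2.89) + 0.535·(0.3,-4.52) = (0.4906,-3.7621)
Perimeter = Σ |v_{i+1} − v_i|:
  edge 1→2: √(-0.4280² + 2.0721²) = 2.1158 (running 2.1158)
  edge 2→3: √(-2.5444² + 1.2573²) = 2.8382 (running 4.9540)
  edge 3→4: √(-4.7495² + -3.4052²) = 5.8441 (running 10.7981)
  edge 4→5: √(3.1599² + -3.7351²) = 4.8924 (running 15.6905)
  edge 5→6: √(2.0061² + -1.5583²) = 2.5403 (running 18.2308)
  edge 6→1: √(2.5559² + 5.3692²) = 5.9465 (running 24.1772)
Perimeter = 24.1772

Perimeter at t=0.535: 24.1772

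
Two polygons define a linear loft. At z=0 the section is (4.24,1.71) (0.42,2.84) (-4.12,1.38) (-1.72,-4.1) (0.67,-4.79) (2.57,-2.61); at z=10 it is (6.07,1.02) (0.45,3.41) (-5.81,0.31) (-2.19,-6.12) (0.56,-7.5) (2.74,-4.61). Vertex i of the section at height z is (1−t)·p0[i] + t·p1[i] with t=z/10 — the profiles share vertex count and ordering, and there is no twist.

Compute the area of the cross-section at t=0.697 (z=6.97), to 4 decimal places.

Area at t=0.697: 61.5678

Cross-section at t=0.697: each vertex is (1-t)·p0[i] + t·p1[i].
  v1: (1-0.697)·(4.24,1.71) + 0.697·(6.07,1.02) = (5.5155,1.2291)
  v2: (1-0.697)·(0.42,2.84) + 0.697·(0.45,3.41) = (0.4409,3.2373)
  v3: (1-0.697)·(-4.12,1.38) + 0.697·(-5.81,0.31) = (-5.2979,0.6342)
  v4: (1-0.697)·(-1.72,-4.1) + 0.697·(-2.19,-6.12) = (-2.0476,-5.5079)
  v5: (1-0.697)·(0.67,-4.79) + 0.697·(0.56,-7.5) = (0.5933,-6.6789)
  v6: (1-0.697)·(2.57,-2.61) + 0.697·(2.74,-4.61) = (2.6885,-4.0040)
Shoelace sum Σ(x_i·y_{i+1} − x_{i+1}·y_i):
  i=1: 5.5155·3.2373 − 0.4409·1.2291 = +17.3134 (running +17.3134)
  i=2: 0.4409·0.6342 − -5.2979·3.2373 = +17.4306 (running +34.7440)
  i=3: -5.2979·-5.5079 − -2.0476·0.6342 = +30.4793 (running +65.2232)
  i=4: -2.0476·-6.6789 − 0.5933·-5.5079 = +16.9436 (running +82.1669)
  i=5: 0.5933·-4.0040 − 2.6885·-6.6789 = +15.5804 (running +97.7472)
  i=6: 2.6885·1.2291 − 5.5155·-4.0040 = +25.3884 (running +123.1357)
Area = |Σ|/2 = |123.1357|/2 = 61.5678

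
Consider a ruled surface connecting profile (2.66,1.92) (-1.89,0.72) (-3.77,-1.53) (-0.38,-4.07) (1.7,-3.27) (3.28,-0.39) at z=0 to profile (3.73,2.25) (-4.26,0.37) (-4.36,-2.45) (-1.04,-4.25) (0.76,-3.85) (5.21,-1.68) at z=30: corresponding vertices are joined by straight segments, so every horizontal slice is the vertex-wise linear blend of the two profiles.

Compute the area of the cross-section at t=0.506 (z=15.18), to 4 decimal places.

Area at t=0.506: 32.9077

Cross-section at t=0.506: each vertex is (1-t)·p0[i] + t·p1[i].
  v1: (1-0.506)·(2.66,1.92) + 0.506·(3.73,2.25) = (3.2014,2.0870)
  v2: (1-0.506)·(-1.89,0.72) + 0.506·(-4.26,0.37) = (-3.0892,0.5429)
  v3: (1-0.506)·(-3.77,-1.53) + 0.506·(-4.36,-2.45) = (-4.0685,-1.9955)
  v4: (1-0.506)·(-0.38,-4.07) + 0.506·(-1.04,-4.25) = (-0.7140,-4.1611)
  v5: (1-0.506)·(1.7,-3.27) + 0.506·(0.76,-3.85) = (1.2244,-3.5635)
  v6: (1-0.506)·(3.28,-0.39) + 0.506·(5.21,-1.68) = (4.2566,-1.0427)
Shoelace sum Σ(x_i·y_{i+1} − x_{i+1}·y_i):
  i=1: 3.2014·0.5429 − -3.0892·2.0870 = +8.1852 (running +8.1852)
  i=2: -3.0892·-1.9955 − -4.0685·0.5429 = +8.3734 (running +16.5586)
  i=3: -4.0685·-4.1611 − -0.7140·-1.9955 = +15.5048 (running +32.0634)
  i=4: -0.7140·-3.5635 − 1.2244·-4.1611 = +7.6388 (running +39.7022)
  i=5: 1.2244·-1.0427 − 4.2566·-3.5635 = +13.8915 (running +53.5938)
  i=6: 4.2566·2.0870 − 3.2014·-1.0427 = +12.2216 (running +65.8154)
Area = |Σ|/2 = |65.8154|/2 = 32.9077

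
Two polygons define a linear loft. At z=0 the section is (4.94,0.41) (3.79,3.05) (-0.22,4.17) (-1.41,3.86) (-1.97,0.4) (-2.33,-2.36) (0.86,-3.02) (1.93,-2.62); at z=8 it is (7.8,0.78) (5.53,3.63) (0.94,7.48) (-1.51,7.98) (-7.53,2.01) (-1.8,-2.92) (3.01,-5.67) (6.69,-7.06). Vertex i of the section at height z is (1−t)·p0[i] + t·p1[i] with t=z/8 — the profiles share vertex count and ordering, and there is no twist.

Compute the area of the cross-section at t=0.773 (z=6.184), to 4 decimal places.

Area at t=0.773: 103.9502

Cross-section at t=0.773: each vertex is (1-t)·p0[i] + t·p1[i].
  v1: (1-0.773)·(4.94,0.41) + 0.773·(7.8,0.78) = (7.1508,0.6960)
  v2: (1-0.773)·(3.79,3.05) + 0.773·(5.53,3.63) = (5.1350,3.4983)
  v3: (1-0.773)·(-0.22,4.17) + 0.773·(0.94,7.48) = (0.6767,6.7286)
  v4: (1-0.773)·(-1.41,3.86) + 0.773·(-1.51,7.98) = (-1.4873,7.0448)
  v5: (1-0.773)·(-1.97,0.4) + 0.773·(-7.53,2.01) = (-6.2679,1.6445)
  v6: (1-0.773)·(-2.33,-2.36) + 0.773·(-1.8,-2.92) = (-1.9203,-2.7929)
  v7: (1-0.773)·(0.86,-3.02) + 0.773·(3.01,-5.67) = (2.5219,-5.0684)
  v8: (1-0.773)·(1.93,-2.62) + 0.773·(6.69,-7.06) = (5.6095,-6.0521)
Shoelace sum Σ(x_i·y_{i+1} − x_{i+1}·y_i):
  i=1: 7.1508·3.4983 − 5.1350·0.6960 = +21.4418 (running +21.4418)
  i=2: 5.1350·6.7286 − 0.6767·3.4983 = +32.1844 (running +53.6262)
  i=3: 0.6767·7.0448 − -1.4873·6.7286 = +14.7745 (running +68.4008)
  i=4: -1.4873·1.6445 − -6.2679·7.0448 = +41.7098 (running +110.1106)
  i=5: -6.2679·-2.7929 − -1.9203·1.6445 = +20.6634 (running +130.7740)
  i=6: -1.9203·-5.0684 − 2.5219·-2.7929 = +16.7765 (running +147.5505)
  i=7: 2.5219·-6.0521 − 5.6095·-5.0684 = +13.1682 (running +160.7187)
  i=8: 5.6095·0.6960 − 7.1508·-6.0521 = +47.1816 (running +207.9004)
Area = |Σ|/2 = |207.9004|/2 = 103.9502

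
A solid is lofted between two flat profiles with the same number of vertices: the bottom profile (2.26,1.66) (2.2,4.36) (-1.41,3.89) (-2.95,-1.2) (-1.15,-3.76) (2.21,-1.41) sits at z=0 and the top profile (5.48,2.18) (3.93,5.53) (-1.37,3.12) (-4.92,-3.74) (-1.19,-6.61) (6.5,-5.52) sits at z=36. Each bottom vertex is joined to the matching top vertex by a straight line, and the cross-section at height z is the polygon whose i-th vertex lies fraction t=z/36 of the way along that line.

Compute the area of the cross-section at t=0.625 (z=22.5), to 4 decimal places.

Area at t=0.625: 64.9850

Cross-section at t=0.625: each vertex is (1-t)·p0[i] + t·p1[i].
  v1: (1-0.625)·(2.26,1.66) + 0.625·(5.48,2.18) = (4.2725,1.9850)
  v2: (1-0.625)·(2.2,4.36) + 0.625·(3.93,5.53) = (3.2813,5.0913)
  v3: (1-0.625)·(-1.41,3.89) + 0.625·(-1.37,3.12) = (-1.3850,3.4088)
  v4: (1-0.625)·(-2.95,-1.2) + 0.625·(-4.92,-3.74) = (-4.1813,-2.7875)
  v5: (1-0.625)·(-1.15,-3.76) + 0.625·(-1.19,-6.61) = (-1.1750,-5.5413)
  v6: (1-0.625)·(2.21,-1.41) + 0.625·(6.5,-5.52) = (4.8913,-3.9787)
Shoelace sum Σ(x_i·y_{i+1} − x_{i+1}·y_i):
  i=1: 4.2725·5.0913 − 3.2813·1.9850 = +15.2391 (running +15.2391)
  i=2: 3.2813·3.4088 − -1.3850·5.0913 = +18.2363 (running +33.4754)
  i=3: -1.3850·-2.7875 − -4.1813·3.4088 = +18.1135 (running +51.5890)
  i=4: -4.1813·-5.5413 − -1.1750·-2.7875 = +19.8940 (running +71.4830)
  i=5: -1.1750·-3.9787 − 4.8913·-5.5413 = +31.7787 (running +103.2617)
  i=6: 4.8913·1.9850 − 4.2725·-3.9787 = +26.7083 (running +129.9700)
Area = |Σ|/2 = |129.9700|/2 = 64.9850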